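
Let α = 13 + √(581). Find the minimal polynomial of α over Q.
m_α(x) = x^2 - 26x - 412

From α - 13 = √(581), squaring gives (α - 13)^2 = 581, i.e. α^2 - 26α + 169 = 581, so α^2 - 26α - 412 = 0. The discriminant of x^2 - 26x - 412 is (-26)^2 - 4·(-412) = 676 + 1648 = 2324, and 4·(581) is not a perfect square in Q since 581 is squarefree and ≠ 1. Hence x^2 - 26x - 412 is irreducible over Q and is the minimal polynomial of α.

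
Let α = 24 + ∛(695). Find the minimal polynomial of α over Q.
m_α(x) = x^3 - 72x^2 + 1728x - 14519

Set β = α - 24 = ∛(695), so β^3 = 695. Then (α - 24)^3 - 695 = 0, i.e. α is a root of g(x) = (x - 24)^3 - 695 = x^3 - 72x^2 + 1728x - 14519. Since g(x) = h(x - 24) where h(x) = x^3 - 695, and h is irreducible over Q (because 695 is not a perfect cube, so h has no rational root, and a monic cubic with no rational root is irreducible), g is also irreducible (irreducibility is preserved under the substitution x → x - 24). Hence m_α(x) = x^3 - 72x^2 + 1728x - 14519.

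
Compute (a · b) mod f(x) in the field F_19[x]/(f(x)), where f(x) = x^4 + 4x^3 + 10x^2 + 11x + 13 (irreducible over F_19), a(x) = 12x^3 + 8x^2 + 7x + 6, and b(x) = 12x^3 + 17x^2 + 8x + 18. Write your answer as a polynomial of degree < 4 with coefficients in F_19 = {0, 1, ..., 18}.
a · b ≡ 17x^3 + 13x^2 + 11x + 7 (mod f(x))

Multiply in F_19[x]: a(x)·b(x) = (12x^3 + 8x^2 + 7x + 6)·(12x^3 + 17x^2 + 8x + 18) = 11x^6 + 15x^5 + 12x^4 + 15x^3 + 17x^2 + 3x + 13. This has degree ≥ 4, so divide by f(x) over F_19: 11x^6 + 15x^5 + 12x^4 + 15x^3 + 17x^2 + 3x + 13 = (11x^2 + 9x + 18)·(x^4 + 4x^3 + 10x^2 + 11x + 13) + (17x^3 + 13x^2 + 11x + 7). Hence a·b ≡ 17x^3 + 13x^2 + 11x + 7 (mod f). (F_19[x]/(f) is a field with 19^4 = 130321 elements since f is irreducible of degree 4.)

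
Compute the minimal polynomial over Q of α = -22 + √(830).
m_α(x) = x^2 + 44x - 346

From α + 22 = √(830), squaring gives (α + 22)^2 = 830, i.e. α^2 + 44α + 484 = 830, so α^2 + 44α - 346 = 0. The discriminant of x^2 + 44x - 346 is (44)^2 - 4·(-346) = 1936 + 1384 = 3320, and 4·(830) is not a perfect square in Q since 830 is squarefree and ≠ 1. Hence x^2 + 44x - 346 is irreducible over Q and is the minimal polynomial of α.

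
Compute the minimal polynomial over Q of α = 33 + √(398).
m_α(x) = x^2 - 66x + 691

From α - 33 = √(398), squaring gives (α - 33)^2 = 398, i.e. α^2 - 66α + 1089 = 398, so α^2 - 66α + 691 = 0. The discriminant of x^2 - 66x + 691 is (-66)^2 - 4·(691) = 4356 - 2764 = 1592, and 4·(398) is not a perfect square in Q since 398 is squarefree and ≠ 1. Hence x^2 - 66x + 691 is irreducible over Q and is the minimal polynomial of α.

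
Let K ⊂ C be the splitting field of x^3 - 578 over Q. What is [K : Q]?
[K : Q] = 6

The roots of x^3 - 578 are ∛578, ω∛578, ω^2∛578 where ω = e^(2πi/3) is a primitive cube root of unity, so K = Q(∛578, ω). Now [Q(∛578):Q] = 3 (since 578 is not a perfect cube, x^3 - 578 is irreducible) and [Q(ω):Q] = 2. Both 2 and 3 divide [K:Q], and [K:Q] ≤ 3·2 = 6, so [K:Q] = 6. (Equivalently: Q(∛578) ⊂ R but ω ∉ R, so [K : Q(∛578)] = 2.)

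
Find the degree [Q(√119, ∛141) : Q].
[Q(√119, ∛141) : Q] = 6

Let L = Q(√119, ∛141). Since Q(√119) ⊂ L and [Q(√119):Q] = 2, the tower law gives 2 | [L:Q]. Likewise Q(∛141) ⊂ L with [Q(∛141):Q] = 3 (because 141 is not a perfect cube), so 3 | [L:Q]. As gcd(2,3) = 1, [L:Q] is divisible by 6. Conversely L is generated over Q by √119 and ∛141, so [L:Q] ≤ 2·3 = 6. Therefore [Q(√119, ∛141) : Q] = 6.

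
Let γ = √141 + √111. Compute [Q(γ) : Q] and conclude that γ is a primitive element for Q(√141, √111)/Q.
[Q(γ) : Q] = 4 (equivalently, Q(γ) = Q(√141, √111))

Obviously Q(γ) ⊆ Q(√141, √111), and [Q(√141, √111):Q] = 4 (since 141, 111 are distinct squarefree integers > 1 with 15651 not a perfect square). To show equality we compute the minimal polynomial of γ. From γ = √141 + √111: γ^2 = 141 + 2√(15651) + 111 = 252 + 2√(15651), so γ^2 - 252 = 2√(15651); squaring, (γ^2 - 252)^2 = 4·15651, i.e. γ^4 - 504γ^2 + 63504 - 62604 = 0, i.e. γ^4 - 504γ^2 + 900 = 0. So γ is a root of x^4 - 504x^2 + 900. This polynomial is irreducible over Q: it has no rational root (each ±√141 ± √111 is irrational), and any factorization into two quadratics over Q would force √(15651) ∈ Q (pairing opposite roots) or √141, √111 ∈ Q (other pairings), all impossible. Hence [Q(γ):Q] = 4 = [Q(√141, √111):Q], so Q(γ) = Q(√141, √111).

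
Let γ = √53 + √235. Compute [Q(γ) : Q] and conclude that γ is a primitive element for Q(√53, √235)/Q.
[Q(γ) : Q] = 4 (equivalently, Q(γ) = Q(√53, √235))

Obviously Q(γ) ⊆ Q(√53, √235), and [Q(√53, √235):Q] = 4 (since 53, 235 are distinct squarefree integers > 1 with 12455 not a perfect square). To show equality we compute the minimal polynomial of γ. From γ = √53 + √235: γ^2 = 53 + 2√(12455) + 235 = 288 + 2√(12455), so γ^2 - 288 = 2√(12455); squaring, (γ^2 - 288)^2 = 4·12455, i.e. γ^4 - 576γ^2 + 82944 - 49820 = 0, i.e. γ^4 - 576γ^2 + 33124 = 0. So γ is a root of x^4 - 576x^2 + 33124. This polynomial is irreducible over Q: it has no rational root (each ±√53 ± √235 is irrational), and any factorization into two quadratics over Q would force √(12455) ∈ Q (pairing opposite roots) or √53, √235 ∈ Q (other pairings), all impossible. Hence [Q(γ):Q] = 4 = [Q(√53, √235):Q], so Q(γ) = Q(√53, √235).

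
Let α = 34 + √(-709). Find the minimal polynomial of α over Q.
m_α(x) = x^2 - 68x + 1865

From α - 34 = √(-709), squaring gives (α - 34)^2 = -709, i.e. α^2 - 68α + 1156 = -709, so α^2 - 68α + 1865 = 0. The discriminant of x^2 - 68x + 1865 is (-68)^2 - 4·(1865) = 4624 - 7460 = -2836, and 4·(-709) is not a perfect square in Q since -709 is squarefree and ≠ 1. Hence x^2 - 68x + 1865 is irreducible over Q and is the minimal polynomial of α.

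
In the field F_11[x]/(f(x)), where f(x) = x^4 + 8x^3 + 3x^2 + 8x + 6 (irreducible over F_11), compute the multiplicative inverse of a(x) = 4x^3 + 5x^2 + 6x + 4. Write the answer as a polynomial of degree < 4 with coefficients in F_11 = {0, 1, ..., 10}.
a(x)^(-1) ≡ 8x^3 + 4x^2 + 6x + 10 (mod f(x))

Since f is irreducible over F_11, F_11[x]/(f) is a field and a(x) ≠ 0 has an inverse. Apply the extended Euclidean algorithm to f(x) and a(x) in F_11[x]: f(x) = (3x + 1)·a(x) + (2x^2 + x + 2);  a(x) = (2x + 7)·(2x^2 + x + 2) + (6x + 1);  (2x^2 + x + 2) = (4x + 5)·(6x + 1) + (8). The last nonzero remainder is the constant 8 = gcd(f, a) in F_11. Back-substituting through the division chain expresses 8 = s(x)·a(x) + t(x)·f(x) with s(x) ≡ 9x^3 + 10x^2 + 4x + 3 (mod f), so (9x^3 + 10x^2 + 4x + 3)·a(x) ≡ 8 (mod f). Multiplying by 8^(-1) ≡ 7 in F_11 gives a(x)^(-1) ≡ 7·(9x^3 + 10x^2 + 4x + 3) ≡ 8x^3 + 4x^2 + 6x + 10 (mod f). Check: (4x^3 + 5x^2 + 6x + 4)·(8x^3 + 4x^2 + 6x + 10) = 10x^6 + x^5 + 4x^4 + 5x^3 + 3x^2 + 7x + 7 ≡ 1 (mod x^4 + 8x^3 + 3x^2 + 8x + 6).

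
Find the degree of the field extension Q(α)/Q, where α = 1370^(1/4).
[Q(α):Q] = 4

α is a root of x^4 - 1370. By Eisenstein's criterion at the prime p = 2 (which divides the constant term 1370 but p^2 = 4 does not, since 1370 is squarefree), x^4 - 1370 is irreducible over Q. Hence [Q(α):Q] = 4.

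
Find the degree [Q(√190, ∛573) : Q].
[Q(√190, ∛573) : Q] = 6

Let L = Q(√190, ∛573). Since Q(√190) ⊂ L and [Q(√190):Q] = 2, the tower law gives 2 | [L:Q]. Likewise Q(∛573) ⊂ L with [Q(∛573):Q] = 3 (because 573 is not a perfect cube), so 3 | [L:Q]. As gcd(2,3) = 1, [L:Q] is divisible by 6. Conversely L is generated over Q by √190 and ∛573, so [L:Q] ≤ 2·3 = 6. Therefore [Q(√190, ∛573) : Q] = 6.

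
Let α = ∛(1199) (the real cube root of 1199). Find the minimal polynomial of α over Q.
m_α(x) = x^3 - 1199

α satisfies α^3 = 1199, so x^3 - 1199 annihilates α. By the rational root test, a rational root p/q (in lowest terms) of x^3 - 1199 would satisfy p^3 = 1199 q^3, forcing q = 1 and p^3 = 1199; but 1199 is not a perfect cube, contradiction. A monic cubic over Q with no rational root is irreducible (any nontrivial factorization would include a linear factor). Hence x^3 - 1199 is the minimal polynomial of α, and in particular [Q(α):Q] = 3.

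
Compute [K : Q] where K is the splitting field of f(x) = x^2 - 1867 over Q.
[K : Q] = 2

f(x) = x^2 - 1867 factors as (x - √1867)(x + √1867). The splitting field is K = Q(√1867). Since 1867 is squarefree and > 1, it is not a perfect square, so x^2 - 1867 is irreducible over Q and [Q(√1867) : Q] = 2. Hence [K : Q] = 2.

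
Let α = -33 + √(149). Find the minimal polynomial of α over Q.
m_α(x) = x^2 + 66x + 940

From α + 33 = √(149), squaring gives (α + 33)^2 = 149, i.e. α^2 + 66α + 1089 = 149, so α^2 + 66α + 940 = 0. The discriminant of x^2 + 66x + 940 is (66)^2 - 4·(940) = 4356 - 3760 = 596, and 4·(149) is not a perfect square in Q since 149 is squarefree and ≠ 1. Hence x^2 + 66x + 940 is irreducible over Q and is the minimal polynomial of α.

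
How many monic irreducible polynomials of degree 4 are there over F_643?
There are 42734915538 monic irreducible polynomials of degree 4 over F_643

Each element of F_{643^4} that lies in no proper subfield is a root of exactly one monic irreducible of degree 4 over F_643, and each such polynomial has 4 distinct roots in F_{643^4}. By Möbius inversion the count is N_643(4) = (1/4) Σ_{d|4} μ(4/d) · 643^d = (1/4)(μ(4)·643^1 + μ(2)·643^2 + μ(1)·643^4) = 170939662152/4 = 42734915538.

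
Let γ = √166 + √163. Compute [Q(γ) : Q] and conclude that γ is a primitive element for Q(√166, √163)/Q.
[Q(γ) : Q] = 4 (equivalently, Q(γ) = Q(√166, √163))

Obviously Q(γ) ⊆ Q(√166, √163), and [Q(√166, √163):Q] = 4 (since 166, 163 are distinct squarefree integers > 1 with 27058 not a perfect square). To show equality we compute the minimal polynomial of γ. From γ = √166 + √163: γ^2 = 166 + 2√(27058) + 163 = 329 + 2√(27058), so γ^2 - 329 = 2√(27058); squaring, (γ^2 - 329)^2 = 4·27058, i.e. γ^4 - 658γ^2 + 108241 - 108232 = 0, i.e. γ^4 - 658γ^2 + 9 = 0. So γ is a root of x^4 - 658x^2 + 9. This polynomial is irreducible over Q: it has no rational root (each ±√166 ± √163 is irrational), and any factorization into two quadratics over Q would force √(27058) ∈ Q (pairing opposite roots) or √166, √163 ∈ Q (other pairings), all impossible. Hence [Q(γ):Q] = 4 = [Q(√166, √163):Q], so Q(γ) = Q(√166, √163).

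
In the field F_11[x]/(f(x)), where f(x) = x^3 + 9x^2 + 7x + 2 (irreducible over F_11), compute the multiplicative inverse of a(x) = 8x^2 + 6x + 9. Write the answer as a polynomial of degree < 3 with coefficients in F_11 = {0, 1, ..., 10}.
a(x)^(-1) ≡ 6x^2 + 5 (mod f(x))

Since f is irreducible over F_11, F_11[x]/(f) is a field and a(x) ≠ 0 has an inverse. Apply the extended Euclidean algorithm to f(x) and a(x) in F_11[x]: f(x) = (7x)·a(x) + (10x + 2);  a(x) = (3x)·(10x + 2) + (9). The last nonzero remainder is the constant 9 = gcd(f, a) in F_11. Back-substituting through the division chain expresses 9 = s(x)·a(x) + t(x)·f(x) with s(x) ≡ 10x^2 + 1 (mod f), so (10x^2 + 1)·a(x) ≡ 9 (mod f). Multiplying by 9^(-1) ≡ 5 in F_11 gives a(x)^(-1) ≡ 5·(10x^2 + 1) ≡ 6x^2 + 5 (mod f). Check: (8x^2 + 6x + 9)·(6x^2 + 5) = 4x^4 + 3x^3 + 6x^2 + 8x + 1 ≡ 1 (mod x^3 + 9x^2 + 7x + 2).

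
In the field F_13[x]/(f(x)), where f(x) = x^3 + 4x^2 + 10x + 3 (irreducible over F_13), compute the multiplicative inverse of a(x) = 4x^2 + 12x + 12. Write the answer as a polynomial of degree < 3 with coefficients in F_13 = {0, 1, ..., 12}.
a(x)^(-1) ≡ 3x^2 + 12x + 8 (mod f(x))

Since f is irreducible over F_13, F_13[x]/(f) is a field and a(x) ≠ 0 has an inverse. Apply the extended Euclidean algorithm to f(x) and a(x) in F_13[x]: f(x) = (10x + 10)·a(x) + (4x);  a(x) = (x + 3)·(4x) + (12). The last nonzero remainder is the constant 12 = gcd(f, a) in F_13. Back-substituting through the division chain expresses 12 = s(x)·a(x) + t(x)·f(x) with s(x) ≡ 10x^2 + x + 5 (mod f), so (10x^2 + x + 5)·a(x) ≡ 12 (mod f). Multiplying by 12^(-1) ≡ 12 in F_13 gives a(x)^(-1) ≡ 12·(10x^2 + x + 5) ≡ 3x^2 + 12x + 8 (mod f). Check: (4x^2 + 12x + 12)·(3x^2 + 12x + 8) = 12x^4 + 6x^3 + 4x^2 + 6x + 5 ≡ 1 (mod x^3 + 4x^2 + 10x + 3).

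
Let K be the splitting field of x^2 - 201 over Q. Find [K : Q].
[K : Q] = 2

f(x) = x^2 - 201 factors as (x - √201)(x + √201). The splitting field is K = Q(√201). Since 201 is squarefree and > 1, it is not a perfect square, so x^2 - 201 is irreducible over Q and [Q(√201) : Q] = 2. Hence [K : Q] = 2.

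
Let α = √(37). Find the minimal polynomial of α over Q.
m_α(x) = x^2 - 37

α satisfies α^2 - 37 = 0, so x^2 - 37 annihilates α. Since d = 37 is squarefree and ≠ 1, it is not a perfect square in Q, so x^2 - 37 has no rational root and is therefore irreducible over Q (a degree-2 polynomial over a field is irreducible iff it has no root). Hence m_α(x) = x^2 - 37.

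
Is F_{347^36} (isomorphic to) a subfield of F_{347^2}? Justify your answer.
No: F_{347^36} is not a subfield of F_{347^2}

F_{p^m} embeds in F_{p^n} iff m | n. Here 36 ∤ 2 (since 2 = 0·36 + 2 with remainder 2 ≠ 0), so F_{347^36} is not a subfield of F_{347^2}. Equivalently: if it were, the tower law would give 36 = [F_{347^36}:F_347] dividing [F_{347^2}:F_347] = 2, contradiction.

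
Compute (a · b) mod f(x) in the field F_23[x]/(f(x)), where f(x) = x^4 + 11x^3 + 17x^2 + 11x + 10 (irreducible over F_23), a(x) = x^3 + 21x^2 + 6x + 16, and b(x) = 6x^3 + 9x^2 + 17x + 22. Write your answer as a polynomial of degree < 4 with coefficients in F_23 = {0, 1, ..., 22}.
a · b ≡ 4x^3 + 16x^2 + 14x + 10 (mod f(x))

Multiply in F_23[x]: a(x)·b(x) = (x^3 + 21x^2 + 6x + 16)·(6x^3 + 9x^2 + 17x + 22) = 6x^6 + 20x^5 + 12x^4 + 18x^2 + 13x + 7. This has degree ≥ 4, so divide by f(x) over F_23: 6x^6 + 20x^5 + 12x^4 + 18x^2 + 13x + 7 = (6x^2 + 2)·(x^4 + 11x^3 + 17x^2 + 11x + 10) + (4x^3 + 16x^2 + 14x + 10). Hence a·b ≡ 4x^3 + 16x^2 + 14x + 10 (mod f). (F_23[x]/(f) is a field with 23^4 = 279841 elements since f is irreducible of degree 4.)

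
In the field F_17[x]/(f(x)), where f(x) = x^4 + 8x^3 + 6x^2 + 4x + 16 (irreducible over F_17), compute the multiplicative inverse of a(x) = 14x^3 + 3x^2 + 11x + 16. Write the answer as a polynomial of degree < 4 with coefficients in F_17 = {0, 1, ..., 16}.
a(x)^(-1) ≡ 3x^3 + 2x^2 + 2 (mod f(x))

Since f is irreducible over F_17, F_17[x]/(f) is a field and a(x) ≠ 0 has an inverse. Apply the extended Euclidean algorithm to f(x) and a(x) in F_17[x]: f(x) = (11x + 14)·a(x) + (13x^2 + 14x + 13);  a(x) = (5x + 4)·(13x^2 + 14x + 13) + (9x + 15);  (13x^2 + 14x + 13) = (9x + 13)·(9x + 15) + (5). The last nonzero remainder is the constant 5 = gcd(f, a) in F_17. Back-substituting through the division chain expresses 5 = s(x)·a(x) + t(x)·f(x) with s(x) ≡ 15x^3 + 10x^2 + 10 (mod f), so (15x^3 + 10x^2 + 10)·a(x) ≡ 5 (mod f). Multiplying by 5^(-1) ≡ 7 in F_17 gives a(x)^(-1) ≡ 7·(15x^3 + 10x^2 + 10) ≡ 3x^3 + 2x^2 + 2 (mod f). Check: (14x^3 + 3x^2 + 11x + 16)·(3x^3 + 2x^2 + 2) = 8x^6 + 3x^5 + 5x^4 + 13x^3 + 4x^2 + 5x + 15 ≡ 1 (mod x^4 + 8x^3 + 6x^2 + 4x + 16).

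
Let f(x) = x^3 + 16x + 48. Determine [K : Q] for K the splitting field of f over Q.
[K : Q] = 6

By the rational root test, any rational root of the monic integer polynomial f(x) = x^3 + 16x + 48 must be an integer dividing the constant term 48, i.e. one of ±{1, 2, 3, 4, 6, 8, 12, 16, 24, 48}. Evaluating: f(1) = 65, f(-1) = 31, f(2) = 88, f(-2) = 8, f(3) = 123, f(-3) = -27, f(4) = 176, f(-4) = -80, f(6) = 360, f(-6) = -264, f(8) = 688, f(-8) = -592, f(12) = 1968, f(-12) = -1872, f(16) = 4400, f(-16) = -4304, f(24) = 14256, f(-24) = -14160, f(48) = 111408, f(-48) = -111312; none is 0, so f has no rational root and is therefore irreducible over Q (a cubic with no linear factor over a field is irreducible). For an irreducible cubic, the Galois group is A_3 or S_3 according as the discriminant disc(f) = -4a^3 - 27b^2 = -4·(16)^3 - 27·(48)^2 = -78592 is or is not a square in Q. Here disc(f) = -78592 is not a perfect square in Q, so the Galois group of f over Q is not contained in A_3 and must be all of S_3. The splitting field has degree |S_3| = 6 over Q, so [K : Q] = 6.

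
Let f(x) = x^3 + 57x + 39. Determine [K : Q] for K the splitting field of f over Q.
[K : Q] = 6

By the rational root test, any rational root of the monic integer polynomial f(x) = x^3 + 57x + 39 must be an integer dividing the constant term 39, i.e. one of ±{1, 3, 13, 39}. Evaluating: f(1) = 97, f(-1) = -19, f(3) = 237, f(-3) = -159, f(13) = 2977, f(-13) = -2899, f(39) = 61581, f(-39) = -61503; none is 0, so f has no rational root and is therefore irreducible over Q (a cubic with no linear factor over a field is irreducible). For an irreducible cubic, the Galois group is A_3 or S_3 according as the discriminant disc(f) = -4a^3 - 27b^2 = -4·(57)^3 - 27·(39)^2 = -781839 is or is not a square in Q. Here disc(f) = -781839 is not a perfect square in Q, so the Galois group of f over Q is not contained in A_3 and must be all of S_3. The splitting field has degree |S_3| = 6 over Q, so [K : Q] = 6.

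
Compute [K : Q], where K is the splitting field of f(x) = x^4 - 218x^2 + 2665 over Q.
[K : Q] = 4

Solving the quadratic in x^2: x^2 = (218 ± √(218^2 - 4·2665))/2 = (218 ± √36864)/2 = (218 ± 192)/2, giving x^2 = 13 or x^2 = 205. So f(x) = (x^2 - 13)(x^2 - 205) and the roots of f are ±√13, ±√205. Hence the splitting field is K = Q(√13, √205). Since 13 and 205 are distinct squarefree integers > 1, their product 2665 is not a perfect square, so √205 ∉ Q(√13). By the tower law [K:Q] = [Q(√13,√205):Q(√13)] · [Q(√13):Q] = 2 · 2 = 4.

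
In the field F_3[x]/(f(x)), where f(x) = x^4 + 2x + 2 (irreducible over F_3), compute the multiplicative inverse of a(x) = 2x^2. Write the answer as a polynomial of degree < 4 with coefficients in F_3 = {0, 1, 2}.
a(x)^(-1) ≡ x^3 + 2x^2 + 2 (mod f(x))

Since f is irreducible over F_3, F_3[x]/(f) is a field and a(x) ≠ 0 has an inverse. Apply the extended Euclidean algorithm to f(x) and a(x) in F_3[x]: f(x) = (2x^2)·a(x) + (2x + 2);  a(x) = (x + 2)·(2x + 2) + (2). The last nonzero remainder is the constant 2 = gcd(f, a) in F_3. Back-substituting through the division chain expresses 2 = s(x)·a(x) + t(x)·f(x) with s(x) ≡ 2x^3 + x^2 + 1 (mod f), so (2x^3 + x^2 + 1)·a(x) ≡ 2 (mod f). Multiplying by 2^(-1) ≡ 2 in F_3 gives a(x)^(-1) ≡ 2·(2x^3 + x^2 + 1) ≡ x^3 + 2x^2 + 2 (mod f). Check: (2x^2)·(x^3 + 2x^2 + 2) = 2x^5 + x^4 + x^2 ≡ 1 (mod x^4 + 2x + 2).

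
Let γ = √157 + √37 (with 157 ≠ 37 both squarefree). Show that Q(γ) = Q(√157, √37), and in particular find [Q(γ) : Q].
[Q(γ) : Q] = 4 (equivalently, Q(γ) = Q(√157, √37))

Obviously Q(γ) ⊆ Q(√157, √37), and [Q(√157, √37):Q] = 4 (since 157, 37 are distinct squarefree integers > 1 with 5809 not a perfect square). To show equality we compute the minimal polynomial of γ. From γ = √157 + √37: γ^2 = 157 + 2√(5809) + 37 = 194 + 2√(5809), so γ^2 - 194 = 2√(5809); squaring, (γ^2 - 194)^2 = 4·5809, i.e. γ^4 - 388γ^2 + 37636 - 23236 = 0, i.e. γ^4 - 388γ^2 + 14400 = 0. So γ is a root of x^4 - 388x^2 + 14400. This polynomial is irreducible over Q: it has no rational root (each ±√157 ± √37 is irrational), and any factorization into two quadratics over Q would force √(5809) ∈ Q (pairing opposite roots) or √157, √37 ∈ Q (other pairings), all impossible. Hence [Q(γ):Q] = 4 = [Q(√157, √37):Q], so Q(γ) = Q(√157, √37).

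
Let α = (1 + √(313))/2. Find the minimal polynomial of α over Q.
m_α(x) = x^2 - x - 78

From 2α - 1 = √(313), squaring gives (2α - 1)^2 = 313, i.e. 4α^2 - 4α + 1 = 313, so α^2 - α + (1 - 313)/4 = 0. Since 313 ≡ 1 (mod 4), (1 - 313)/4 = -78 ∈ Z. The polynomial x^2 - x - 78 has discriminant 1 - 4·(-78) = 313, which is not a perfect square in Q (d = 313 is squarefree and ≠ 1), so x^2 - x - 78 is irreducible over Q. It is the minimal polynomial of α.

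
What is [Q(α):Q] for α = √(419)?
[Q(α):Q] = 2

[Q(α):Q] equals the degree of the minimal polynomial of α. Here α^2 = 419 and x^2 - 419 is irreducible (d = 419 is squarefree, ≠ 1, hence not a square), so deg(m_α) = 2. Thus [Q(α):Q] = 2.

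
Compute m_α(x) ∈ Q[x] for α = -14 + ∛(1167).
m_α(x) = x^3 + 42x^2 + 588x + 1577

Set β = α + 14 = ∛(1167), so β^3 = 1167. Then (α + 14)^3 - 1167 = 0, i.e. α is a root of g(x) = (x + 14)^3 - 1167 = x^3 + 42x^2 + 588x + 1577. Since g(x) = h(x + 14) where h(x) = x^3 - 1167, and h is irreducible over Q (because 1167 is not a perfect cube, so h has no rational root, and a monic cubic with no rational root is irreducible), g is also irreducible (irreducibility is preserved under the substitution x → x + 14). Hence m_α(x) = x^3 + 42x^2 + 588x + 1577.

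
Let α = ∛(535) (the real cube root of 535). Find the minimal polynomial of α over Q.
m_α(x) = x^3 - 535

α satisfies α^3 = 535, so x^3 - 535 annihilates α. By the rational root test, a rational root p/q (in lowest terms) of x^3 - 535 would satisfy p^3 = 535 q^3, forcing q = 1 and p^3 = 535; but 535 is not a perfect cube, contradiction. A monic cubic over Q with no rational root is irreducible (any nontrivial factorization would include a linear factor). Hence x^3 - 535 is the minimal polynomial of α, and in particular [Q(α):Q] = 3.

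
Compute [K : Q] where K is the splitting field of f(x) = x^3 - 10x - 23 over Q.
[K : Q] = 6

By the rational root test, any rational root of the monic integer polynomial f(x) = x^3 - 10x - 23 must be an integer dividing the constant term -23, i.e. one of ±{1, 23}. Evaluating: f(1) = -32, f(-1) = -14, f(23) = 11914, f(-23) = -11960; none is 0, so f has no rational root and is therefore irreducible over Q (a cubic with no linear factor over a field is irreducible). For an irreducible cubic, the Galois group is A_3 or S_3 according as the discriminant disc(f) = -4a^3 - 27b^2 = -4·(-10)^3 - 27·(-23)^2 = -10283 is or is not a square in Q. Here disc(f) = -10283 is not a perfect square in Q, so the Galois group of f over Q is not contained in A_3 and must be all of S_3. The splitting field has degree |S_3| = 6 over Q, so [K : Q] = 6.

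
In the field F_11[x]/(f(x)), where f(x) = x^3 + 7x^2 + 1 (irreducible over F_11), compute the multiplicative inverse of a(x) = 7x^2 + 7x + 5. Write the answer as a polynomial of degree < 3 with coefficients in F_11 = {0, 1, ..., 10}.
a(x)^(-1) ≡ 5x^2 + 4x + 10 (mod f(x))

Since f is irreducible over F_11, F_11[x]/(f) is a field and a(x) ≠ 0 has an inverse. Apply the extended Euclidean algorithm to f(x) and a(x) in F_11[x]: f(x) = (8x + 4)·a(x) + (9x + 3);  a(x) = (2x + 5)·(9x + 3) + (1). The last nonzero remainder is the constant 1 = gcd(f, a) in F_11. Back-substituting through the division chain expresses 1 = s(x)·a(x) + t(x)·f(x) with s(x) ≡ 5x^2 + 4x + 10 (mod f), so a(x)^(-1) ≡ s(x) = 5x^2 + 4x + 10 (mod f). Check: (7x^2 + 7x + 5)·(5x^2 + 4x + 10) = 2x^4 + 8x^3 + 2x^2 + 2x + 6 ≡ 1 (mod x^3 + 7x^2 + 1).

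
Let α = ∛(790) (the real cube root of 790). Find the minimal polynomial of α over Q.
m_α(x) = x^3 - 790

α satisfies α^3 = 790, so x^3 - 790 annihilates α. By the rational root test, a rational root p/q (in lowest terms) of x^3 - 790 would satisfy p^3 = 790 q^3, forcing q = 1 and p^3 = 790; but 790 is not a perfect cube, contradiction. A monic cubic over Q with no rational root is irreducible (any nontrivial factorization would include a linear factor). Hence x^3 - 790 is the minimal polynomial of α, and in particular [Q(α):Q] = 3.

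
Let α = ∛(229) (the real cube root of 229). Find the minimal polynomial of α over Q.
m_α(x) = x^3 - 229

α satisfies α^3 = 229, so x^3 - 229 annihilates α. By the rational root test, a rational root p/q (in lowest terms) of x^3 - 229 would satisfy p^3 = 229 q^3, forcing q = 1 and p^3 = 229; but 229 is not a perfect cube, contradiction. A monic cubic over Q with no rational root is irreducible (any nontrivial factorization would include a linear factor). Hence x^3 - 229 is the minimal polynomial of α, and in particular [Q(α):Q] = 3.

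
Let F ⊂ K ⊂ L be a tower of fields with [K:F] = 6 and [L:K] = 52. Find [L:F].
[L:F] = 312

The tower law says that for any tower of field extensions F ⊂ K ⊂ L with finite degrees, [L:F] = [L:K] · [K:F]. Here this gives [L:F] = 52 · 6 = 312.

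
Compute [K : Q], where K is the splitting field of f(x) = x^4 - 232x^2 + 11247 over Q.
[K : Q] = 4

Solving the quadratic in x^2: x^2 = (232 ± √(232^2 - 4·11247))/2 = (232 ± √8836)/2 = (232 ± 94)/2, giving x^2 = 163 or x^2 = 69. So f(x) = (x^2 - 163)(x^2 - 69) and the roots of f are ±√163, ±√69. Hence the splitting field is K = Q(√163, √69). Since 163 and 69 are distinct squarefree integers > 1, their product 11247 is not a perfect square, so √69 ∉ Q(√163). By the tower law [K:Q] = [Q(√163,√69):Q(√163)] · [Q(√163):Q] = 2 · 2 = 4.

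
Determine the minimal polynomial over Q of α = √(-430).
m_α(x) = x^2 + 430

α satisfies α^2 + 430 = 0, so x^2 + 430 annihilates α. Since d = -430 is squarefree and ≠ 1, it is not a perfect square in Q, so x^2 + 430 has no rational root and is therefore irreducible over Q (a degree-2 polynomial over a field is irreducible iff it has no root). Hence m_α(x) = x^2 + 430.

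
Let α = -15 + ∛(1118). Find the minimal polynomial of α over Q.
m_α(x) = x^3 + 45x^2 + 675x + 2257

Set β = α + 15 = ∛(1118), so β^3 = 1118. Then (α + 15)^3 - 1118 = 0, i.e. α is a root of g(x) = (x + 15)^3 - 1118 = x^3 + 45x^2 + 675x + 2257. Since g(x) = h(x + 15) where h(x) = x^3 - 1118, and h is irreducible over Q (because 1118 is not a perfect cube, so h has no rational root, and a monic cubic with no rational root is irreducible), g is also irreducible (irreducibility is preserved under the substitution x → x + 15). Hence m_α(x) = x^3 + 45x^2 + 675x + 2257.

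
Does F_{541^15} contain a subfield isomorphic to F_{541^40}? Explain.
No: F_{541^40} is not a subfield of F_{541^15}

F_{p^m} embeds in F_{p^n} iff m | n. Here 40 ∤ 15 (since 15 = 0·40 + 15 with remainder 15 ≠ 0), so F_{541^40} is not a subfield of F_{541^15}. Equivalently: if it were, the tower law would give 40 = [F_{541^40}:F_541] dividing [F_{541^15}:F_541] = 15, contradiction.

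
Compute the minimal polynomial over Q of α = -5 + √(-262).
m_α(x) = x^2 + 10x + 287

From α + 5 = √(-262), squaring gives (α + 5)^2 = -262, i.e. α^2 + 10α + 25 = -262, so α^2 + 10α + 287 = 0. The discriminant of x^2 + 10x + 287 is (10)^2 - 4·(287) = 100 - 1148 = -1048, and 4·(-262) is not a perfect square in Q since -262 is squarefree and ≠ 1. Hence x^2 + 10x + 287 is irreducible over Q and is the minimal polynomial of α.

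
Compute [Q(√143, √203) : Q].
[Q(√143, √203) : Q] = 4

[Q(√143):Q] = 2 (min poly x^2 - 143, irreducible since 143 is squarefree > 1). For the top step, suppose √203 ∈ Q(√143), say √203 = c + d√143 with c, d ∈ Q. Squaring: 203 = c^2 + 143d^2 + 2cd√143. Since √143 ∉ Q this forces 2cd = 0. If d = 0 then √203 = c ∈ Q, contradicting 203 squarefree > 1. If c = 0 then 203 = 143d^2, so 143·203 = (143d)^2 is a perfect square in Q — but 143·203 = 29029 is not a perfect square (since 143 and 203 are distinct squarefree integers). Contradiction. Hence √203 ∉ Q(√143), so x^2 - 203 stays irreducible over Q(√143) and [Q(√143, √203) : Q(√143)] = 2. By the tower law, [Q(√143, √203) : Q] = 2 · 2 = 4.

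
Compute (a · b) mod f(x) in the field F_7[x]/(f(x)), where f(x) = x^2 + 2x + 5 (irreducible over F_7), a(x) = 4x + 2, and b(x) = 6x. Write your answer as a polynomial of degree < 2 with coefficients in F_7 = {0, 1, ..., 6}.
a · b ≡ 6x + 6 (mod f(x))

Multiply in F_7[x]: a(x)·b(x) = (4x + 2)·(6x) = 3x^2 + 5x. This has degree ≥ 2, so divide by f(x) over F_7: 3x^2 + 5x = (3)·(x^2 + 2x + 5) + (6x + 6). Hence a·b ≡ 6x + 6 (mod f). (F_7[x]/(f) is a field with 7^2 = 49 elements since f is irreducible of degree 2.)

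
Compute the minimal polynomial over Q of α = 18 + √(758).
m_α(x) = x^2 - 36x - 434

From α - 18 = √(758), squaring gives (α - 18)^2 = 758, i.e. α^2 - 36α + 324 = 758, so α^2 - 36α - 434 = 0. The discriminant of x^2 - 36x - 434 is (-36)^2 - 4·(-434) = 1296 + 1736 = 3032, and 4·(758) is not a perfect square in Q since 758 is squarefree and ≠ 1. Hence x^2 - 36x - 434 is irreducible over Q and is the minimal polynomial of α.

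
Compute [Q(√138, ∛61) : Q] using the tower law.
[Q(√138, ∛61) : Q] = 6

Let L = Q(√138, ∛61). Since Q(√138) ⊂ L and [Q(√138):Q] = 2, the tower law gives 2 | [L:Q]. Likewise Q(∛61) ⊂ L with [Q(∛61):Q] = 3 (because 61 is not a perfect cube), so 3 | [L:Q]. As gcd(2,3) = 1, [L:Q] is divisible by 6. Conversely L is generated over Q by √138 and ∛61, so [L:Q] ≤ 2·3 = 6. Therefore [Q(√138, ∛61) : Q] = 6.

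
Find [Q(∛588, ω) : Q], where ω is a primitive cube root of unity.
[Q(∛588, ω) : Q] = 6

[Q(∛588):Q] = 3 (min poly x^3 - 588, irreducible since 588 is not a perfect cube). [Q(ω):Q] = 2 (min poly x^2 + x + 1). Since Q(∛588) ⊂ R and ω ∉ R, we have ω ∉ Q(∛588), so x^2 + x + 1 remains irreducible over Q(∛588) and [Q(∛588, ω) : Q(∛588)] = 2. By the tower law, [Q(∛588, ω) : Q] = 3 · 2 = 6. (In fact Q(∛588, ω) is the splitting field of x^3 - 588 over Q.)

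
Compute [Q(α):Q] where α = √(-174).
[Q(α):Q] = 2

[Q(α):Q] equals the degree of the minimal polynomial of α. Here α^2 = -174 and x^2 + 174 is irreducible (d = -174 is squarefree, ≠ 1, hence not a square), so deg(m_α) = 2. Thus [Q(α):Q] = 2.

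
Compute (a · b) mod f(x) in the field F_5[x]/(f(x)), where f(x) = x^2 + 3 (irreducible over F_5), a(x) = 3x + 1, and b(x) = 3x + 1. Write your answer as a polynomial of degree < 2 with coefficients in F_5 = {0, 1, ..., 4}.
a · b ≡ x + 4 (mod f(x))

Multiply in F_5[x]: a(x)·b(x) = (3x + 1)·(3x + 1) = 4x^2 + x + 1. This has degree ≥ 2, so divide by f(x) over F_5: 4x^2 + x + 1 = (4)·(x^2 + 3) + (x + 4). Hence a·b ≡ x + 4 (mod f). (F_5[x]/(f) is a field with 5^2 = 25 elements since f is irreducible of degree 2.)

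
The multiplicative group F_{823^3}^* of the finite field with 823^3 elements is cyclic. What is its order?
|F_{823^3}^*| = 557441766

F_{823^3} has 823^3 = 557441767 elements; its multiplicative group consists of all nonzero elements, so |F_{823^3}^*| = 557441767 - 1 = 557441766. (It is cyclic since any finite subgroup of the multiplicative group of a field is cyclic.)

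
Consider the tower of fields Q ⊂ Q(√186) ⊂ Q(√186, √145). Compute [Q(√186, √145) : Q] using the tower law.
[Q(√186, √145) : Q] = 4

[Q(√186):Q] = 2 (min poly x^2 - 186, irreducible since 186 is squarefree > 1). For the top step, suppose √145 ∈ Q(√186), say √145 = c + d√186 with c, d ∈ Q. Squaring: 145 = c^2 + 186d^2 + 2cd√186. Since √186 ∉ Q this forces 2cd = 0. If d = 0 then √145 = c ∈ Q, contradicting 145 squarefree > 1. If c = 0 then 145 = 186d^2, so 186·145 = (186d)^2 is a perfect square in Q — but 186·145 = 26970 is not a perfect square (since 186 and 145 are distinct squarefree integers). Contradiction. Hence √145 ∉ Q(√186), so x^2 - 145 stays irreducible over Q(√186) and [Q(√186, √145) : Q(√186)] = 2. By the tower law, [Q(√186, √145) : Q] = 2 · 2 = 4.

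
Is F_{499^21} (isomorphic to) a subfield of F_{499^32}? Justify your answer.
No: F_{499^21} is not a subfield of F_{499^32}

F_{p^m} embeds in F_{p^n} iff m | n. Here 21 ∤ 32 (since 32 = 1·21 + 11 with remainder 11 ≠ 0), so F_{499^21} is not a subfield of F_{499^32}. Equivalently: if it were, the tower law would give 21 = [F_{499^21}:F_499] dividing [F_{499^32}:F_499] = 32, contradiction.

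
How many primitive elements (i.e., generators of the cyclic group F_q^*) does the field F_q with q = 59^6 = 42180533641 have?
There are φ(42180533640) = 9249085440 primitive elements

F_q^* is cyclic of order q - 1 = 42180533640. A cyclic group of order m has exactly φ(m) generators. Here m = 42180533640 = 2^3 · 3^2 · 5 · 7 · 29 · 163 · 3541, so the number of primitive elements is φ(42180533640) = 9249085440.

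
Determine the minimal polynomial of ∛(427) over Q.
m_α(x) = x^3 - 427

α satisfies α^3 = 427, so x^3 - 427 annihilates α. By the rational root test, a rational root p/q (in lowest terms) of x^3 - 427 would satisfy p^3 = 427 q^3, forcing q = 1 and p^3 = 427; but 427 is not a perfect cube, contradiction. A monic cubic over Q with no rational root is irreducible (any nontrivial factorization would include a linear factor). Hence x^3 - 427 is the minimal polynomial of α, and in particular [Q(α):Q] = 3.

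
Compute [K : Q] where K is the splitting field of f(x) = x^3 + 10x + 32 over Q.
[K : Q] = 6

By the rational root test, any rational root of the monic integer polynomial f(x) = x^3 + 10x + 32 must be an integer dividing the constant term 32, i.e. one of ±{1, 2, 4, 8, 16, 32}. Evaluating: f(1) = 43, f(-1) = 21, f(2) = 60, f(-2) = 4, f(4) = 136, f(-4) = -72, f(8) = 624, f(-8) = -560, f(16) = 4288, f(-16) = -4224, f(32) = 33120, f(-32) = -33056; none is 0, so f has no rational root and is therefore irreducible over Q (a cubic with no linear factor over a field is irreducible). For an irreducible cubic, the Galois group is A_3 or S_3 according as the discriminant disc(f) = -4a^3 - 27b^2 = -4·(10)^3 - 27·(32)^2 = -31648 is or is not a square in Q. Here disc(f) = -31648 is not a perfect square in Q, so the Galois group of f over Q is not contained in A_3 and must be all of S_3. The splitting field has degree |S_3| = 6 over Q, so [K : Q] = 6.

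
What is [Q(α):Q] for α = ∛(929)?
[Q(α):Q] = 3

The minimal polynomial of α is x^3 - 929, irreducible over Q since 929 is not a perfect cube (so x^3 - 929 has no rational root). Hence [Q(α):Q] = deg(m_α) = 3.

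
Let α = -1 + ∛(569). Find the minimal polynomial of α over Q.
m_α(x) = x^3 + 3x^2 + 3x - 568

Set β = α + 1 = ∛(569), so β^3 = 569. Then (α + 1)^3 - 569 = 0, i.e. α is a root of g(x) = (x + 1)^3 - 569 = x^3 + 3x^2 + 3x - 568. Since g(x) = h(x + 1) where h(x) = x^3 - 569, and h is irreducible over Q (because 569 is not a perfect cube, so h has no rational root, and a monic cubic with no rational root is irreducible), g is also irreducible (irreducibility is preserved under the substitution x → x + 1). Hence m_α(x) = x^3 + 3x^2 + 3x - 568.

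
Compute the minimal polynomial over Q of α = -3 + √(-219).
m_α(x) = x^2 + 6x + 228

From α + 3 = √(-219), squaring gives (α + 3)^2 = -219, i.e. α^2 + 6α + 9 = -219, so α^2 + 6α + 228 = 0. The discriminant of x^2 + 6x + 228 is (6)^2 - 4·(228) = 36 - 912 = -876, and 4·(-219) is not a perfect square in Q since -219 is squarefree and ≠ 1. Hence x^2 + 6x + 228 is irreducible over Q and is the minimal polynomial of α.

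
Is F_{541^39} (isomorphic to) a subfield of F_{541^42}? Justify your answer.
No: F_{541^39} is not a subfield of F_{541^42}

F_{p^m} embeds in F_{p^n} iff m | n. Here 39 ∤ 42 (since 42 = 1·39 + 3 with remainder 3 ≠ 0), so F_{541^39} is not a subfield of F_{541^42}. Equivalently: if it were, the tower law would give 39 = [F_{541^39}:F_541] dividing [F_{541^42}:F_541] = 42, contradiction.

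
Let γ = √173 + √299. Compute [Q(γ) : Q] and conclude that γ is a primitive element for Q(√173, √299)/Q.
[Q(γ) : Q] = 4 (equivalently, Q(γ) = Q(√173, √299))

Obviously Q(γ) ⊆ Q(√173, √299), and [Q(√173, √299):Q] = 4 (since 173, 299 are distinct squarefree integers > 1 with 51727 not a perfect square). To show equality we compute the minimal polynomial of γ. From γ = √173 + √299: γ^2 = 173 + 2√(51727) + 299 = 472 + 2√(51727), so γ^2 - 472 = 2√(51727); squaring, (γ^2 - 472)^2 = 4·51727, i.e. γ^4 - 944γ^2 + 222784 - 206908 = 0, i.e. γ^4 - 944γ^2 + 15876 = 0. So γ is a root of x^4 - 944x^2 + 15876. This polynomial is irreducible over Q: it has no rational root (each ±√173 ± √299 is irrational), and any factorization into two quadratics over Q would force √(51727) ∈ Q (pairing opposite roots) or √173, √299 ∈ Q (other pairings), all impossible. Hence [Q(γ):Q] = 4 = [Q(√173, √299):Q], so Q(γ) = Q(√173, √299).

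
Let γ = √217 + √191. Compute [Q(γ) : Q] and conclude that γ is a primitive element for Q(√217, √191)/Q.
[Q(γ) : Q] = 4 (equivalently, Q(γ) = Q(√217, √191))

Obviously Q(γ) ⊆ Q(√217, √191), and [Q(√217, √191):Q] = 4 (since 217, 191 are distinct squarefree integers > 1 with 41447 not a perfect square). To show equality we compute the minimal polynomial of γ. From γ = √217 + √191: γ^2 = 217 + 2√(41447) + 191 = 408 + 2√(41447), so γ^2 - 408 = 2√(41447); squaring, (γ^2 - 408)^2 = 4·41447, i.e. γ^4 - 816γ^2 + 166464 - 165788 = 0, i.e. γ^4 - 816γ^2 + 676 = 0. So γ is a root of x^4 - 816x^2 + 676. This polynomial is irreducible over Q: it has no rational root (each ±√217 ± √191 is irrational), and any factorization into two quadratics over Q would force √(41447) ∈ Q (pairing opposite roots) or √217, √191 ∈ Q (other pairings), all impossible. Hence [Q(γ):Q] = 4 = [Q(√217, √191):Q], so Q(γ) = Q(√217, √191).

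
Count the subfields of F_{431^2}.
F_{431^2} has 2 subfields

The subfields of F_{p^n} are exactly the fields F_{p^d} for d | n (each is the fixed field of the unique index-d subgroup of Gal(F_{p^n}/F_p) ≅ Z/nZ). The divisors of n = 2 are {1, 2}, giving 2 subfields: F_{431^1}, F_{431^2}.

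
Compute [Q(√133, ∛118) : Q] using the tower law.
[Q(√133, ∛118) : Q] = 6

Let L = Q(√133, ∛118). Since Q(√133) ⊂ L and [Q(√133):Q] = 2, the tower law gives 2 | [L:Q]. Likewise Q(∛118) ⊂ L with [Q(∛118):Q] = 3 (because 118 is not a perfect cube), so 3 | [L:Q]. As gcd(2,3) = 1, [L:Q] is divisible by 6. Conversely L is generated over Q by √133 and ∛118, so [L:Q] ≤ 2·3 = 6. Therefore [Q(√133, ∛118) : Q] = 6.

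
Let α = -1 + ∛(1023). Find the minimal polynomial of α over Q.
m_α(x) = x^3 + 3x^2 + 3x - 1022

Set β = α + 1 = ∛(1023), so β^3 = 1023. Then (α + 1)^3 - 1023 = 0, i.e. α is a root of g(x) = (x + 1)^3 - 1023 = x^3 + 3x^2 + 3x - 1022. Since g(x) = h(x + 1) where h(x) = x^3 - 1023, and h is irreducible over Q (because 1023 is not a perfect cube, so h has no rational root, and a monic cubic with no rational root is irreducible), g is also irreducible (irreducibility is preserved under the substitution x → x + 1). Hence m_α(x) = x^3 + 3x^2 + 3x - 1022.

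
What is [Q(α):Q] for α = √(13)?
[Q(α):Q] = 2

[Q(α):Q] equals the degree of the minimal polynomial of α. Here α^2 = 13 and x^2 - 13 is irreducible (d = 13 is squarefree, ≠ 1, hence not a square), so deg(m_α) = 2. Thus [Q(α):Q] = 2.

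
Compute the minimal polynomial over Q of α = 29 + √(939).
m_α(x) = x^2 - 58x - 98

From α - 29 = √(939), squaring gives (α - 29)^2 = 939, i.e. α^2 - 58α + 841 = 939, so α^2 - 58α - 98 = 0. The discriminant of x^2 - 58x - 98 is (-58)^2 - 4·(-98) = 3364 + 392 = 3756, and 4·(939) is not a perfect square in Q since 939 is squarefree and ≠ 1. Hence x^2 - 58x - 98 is irreducible over Q and is the minimal polynomial of α.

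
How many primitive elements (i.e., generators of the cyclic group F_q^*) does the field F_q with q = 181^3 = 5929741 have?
There are φ(5929740) = 1550016 primitive elements

F_q^* is cyclic of order q - 1 = 5929740. A cyclic group of order m has exactly φ(m) generators. Here m = 5929740 = 2^2 · 3^3 · 5 · 79 · 139, so the number of primitive elements is φ(5929740) = 1550016.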